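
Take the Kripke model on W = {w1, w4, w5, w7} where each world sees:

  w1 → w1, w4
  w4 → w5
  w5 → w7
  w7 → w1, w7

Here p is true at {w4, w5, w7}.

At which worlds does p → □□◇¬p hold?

{w1, w4, w5}

w1: p is F, □□◇¬p is F. ✓
w4: p is T, □□◇¬p is T. ✓
w5: p is T, □□◇¬p is T. ✓
w7: p is T, □□◇¬p is F. ✗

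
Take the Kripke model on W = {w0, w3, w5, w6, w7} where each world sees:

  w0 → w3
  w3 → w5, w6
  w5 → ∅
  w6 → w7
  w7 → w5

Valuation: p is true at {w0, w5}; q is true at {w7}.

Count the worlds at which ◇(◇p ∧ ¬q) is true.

w0: successors {w3}; ◇p ∧ ¬q there: w3:T. ✓
w3: successors {w5, w6}; ◇p ∧ ¬q there: w5:F, w6:F. ✗
w5: no successors, so ◇(◇p ∧ ¬q) fails. ✗
w6: successors {w7}; ◇p ∧ ¬q there: w7:F. ✗
w7: successors {w5}; ◇p ∧ ¬q there: w5:F. ✗
Satisfying worlds: {w0}.

1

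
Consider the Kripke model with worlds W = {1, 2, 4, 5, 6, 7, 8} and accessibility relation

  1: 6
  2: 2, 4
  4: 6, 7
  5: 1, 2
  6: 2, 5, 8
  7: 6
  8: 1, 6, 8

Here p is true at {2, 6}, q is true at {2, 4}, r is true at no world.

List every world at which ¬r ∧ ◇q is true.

{2, 5, 6}

1: ¬r is T, ◇q is F. ✗
2: ¬r is T, ◇q is T. ✓
4: ¬r is T, ◇q is F. ✗
5: ¬r is T, ◇q is T. ✓
6: ¬r is T, ◇q is T. ✓
7: ¬r is T, ◇q is F. ✗
8: ¬r is T, ◇q is F. ✗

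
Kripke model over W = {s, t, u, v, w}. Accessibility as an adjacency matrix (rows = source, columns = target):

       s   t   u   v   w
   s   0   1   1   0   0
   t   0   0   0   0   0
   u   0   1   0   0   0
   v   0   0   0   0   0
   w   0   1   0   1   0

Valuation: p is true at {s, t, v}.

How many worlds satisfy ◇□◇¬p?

s: successors {t, u}; □◇¬p there: t:T, u:F. ✓
t: no successors, so ◇□◇¬p fails. ✗
u: successors {t}; □◇¬p there: t:T. ✓
v: no successors, so ◇□◇¬p fails. ✗
w: successors {t, v}; □◇¬p there: t:T, v:T. ✓
Satisfying worlds: {s, u, w}.

3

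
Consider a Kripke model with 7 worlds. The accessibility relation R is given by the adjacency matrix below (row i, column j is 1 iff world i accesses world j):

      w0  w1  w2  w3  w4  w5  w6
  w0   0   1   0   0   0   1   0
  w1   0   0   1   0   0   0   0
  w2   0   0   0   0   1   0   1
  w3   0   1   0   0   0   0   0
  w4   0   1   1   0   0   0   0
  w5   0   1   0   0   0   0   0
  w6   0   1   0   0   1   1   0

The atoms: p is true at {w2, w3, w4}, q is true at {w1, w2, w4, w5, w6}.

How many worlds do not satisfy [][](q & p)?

5

w0: successors {w1, w5}; [](q & p) there: w1:T, w5:F. ✗
w1: successors {w2}; [](q & p) there: w2:F. ✗
w2: successors {w4, w6}; [](q & p) there: w4:F, w6:F. ✗
w3: successors {w1}; [](q & p) there: w1:T. ✓
w4: successors {w1, w2}; [](q & p) there: w1:T, w2:F. ✗
w5: successors {w1}; [](q & p) there: w1:T. ✓
w6: successors {w1, w4, w5}; [](q & p) there: w1:T, w4:F, w5:F. ✗
Satisfying worlds: {w3, w5}.
So [][](q & p) fails at the other 5 worlds.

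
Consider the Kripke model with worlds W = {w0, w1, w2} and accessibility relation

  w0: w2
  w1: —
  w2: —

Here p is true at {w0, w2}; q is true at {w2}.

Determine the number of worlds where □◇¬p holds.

w0: successors {w2}; ◇¬p there: w2:F. ✗
w1: no successors, so □◇¬p holds vacuously. ✓
w2: no successors, so □◇¬p holds vacuously. ✓
Satisfying worlds: {w1, w2}.

2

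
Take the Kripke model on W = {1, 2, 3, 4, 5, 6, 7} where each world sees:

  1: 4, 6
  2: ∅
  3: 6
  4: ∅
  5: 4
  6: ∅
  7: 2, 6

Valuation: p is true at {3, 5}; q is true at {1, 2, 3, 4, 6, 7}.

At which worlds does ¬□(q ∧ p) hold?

{1, 3, 5, 7}

1: □(q ∧ p) is F. ✓
2: □(q ∧ p) is T. ✗
3: □(q ∧ p) is F. ✓
4: □(q ∧ p) is T. ✗
5: □(q ∧ p) is F. ✓
6: □(q ∧ p) is T. ✗
7: □(q ∧ p) is F. ✓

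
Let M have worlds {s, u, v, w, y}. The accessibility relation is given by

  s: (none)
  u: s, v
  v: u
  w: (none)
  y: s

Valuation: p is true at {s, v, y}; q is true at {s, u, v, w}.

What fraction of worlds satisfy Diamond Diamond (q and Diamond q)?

2/5

s: no successors, so Diamond Diamond (q and Diamond q) fails. ✗
u: successors {s, v}; Diamond (q and Diamond q) there: s:F, v:T. ✓
v: successors {u}; Diamond (q and Diamond q) there: u:T. ✓
w: no successors, so Diamond Diamond (q and Diamond q) fails. ✗
y: successors {s}; Diamond (q and Diamond q) there: s:F. ✗
That's 2 of 5 worlds, so 2/5.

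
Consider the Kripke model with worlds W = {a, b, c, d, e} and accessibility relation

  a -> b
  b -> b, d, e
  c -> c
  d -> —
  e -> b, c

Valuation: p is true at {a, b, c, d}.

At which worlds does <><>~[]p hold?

{a, b, e}

a: successors {b}; <>~[]p there: b:T. ✓
b: successors {b, d, e}; <>~[]p there: b:T, d:F, e:T. ✓
c: successors {c}; <>~[]p there: c:F. ✗
d: no successors, so <><>~[]p fails. ✗
e: successors {b, c}; <>~[]p there: b:T, c:F. ✓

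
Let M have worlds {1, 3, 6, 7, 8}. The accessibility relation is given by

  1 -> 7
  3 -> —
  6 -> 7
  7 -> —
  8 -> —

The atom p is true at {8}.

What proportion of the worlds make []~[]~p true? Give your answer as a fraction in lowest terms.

1: successors {7}; ~[]~p there: 7:F. ✗
3: no successors, so []~[]~p holds vacuously. ✓
6: successors {7}; ~[]~p there: 7:F. ✗
7: no successors, so []~[]~p holds vacuously. ✓
8: no successors, so []~[]~p holds vacuously. ✓
That's 3 of 5 worlds, so 3/5.

3/5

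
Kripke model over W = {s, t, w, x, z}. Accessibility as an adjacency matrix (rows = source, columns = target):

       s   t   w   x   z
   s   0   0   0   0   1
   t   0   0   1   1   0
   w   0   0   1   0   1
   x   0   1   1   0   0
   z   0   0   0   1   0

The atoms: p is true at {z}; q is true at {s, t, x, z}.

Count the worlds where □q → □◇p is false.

2

s: □q is T, □◇p is F. ✗
t: □q is F, □◇p is F. ✓
w: □q is F, □◇p is F. ✓
x: □q is F, □◇p is F. ✓
z: □q is T, □◇p is F. ✗
Satisfying worlds: {t, w, x}.
So □q → □◇p fails at the other 2 worlds.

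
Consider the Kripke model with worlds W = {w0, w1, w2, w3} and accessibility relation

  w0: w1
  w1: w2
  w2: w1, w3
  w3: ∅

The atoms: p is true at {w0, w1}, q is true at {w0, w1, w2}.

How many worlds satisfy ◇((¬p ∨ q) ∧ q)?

w0: successors {w1}; (¬p ∨ q) ∧ q there: w1:T. ✓
w1: successors {w2}; (¬p ∨ q) ∧ q there: w2:T. ✓
w2: successors {w1, w3}; (¬p ∨ q) ∧ q there: w1:T, w3:F. ✓
w3: no successors, so ◇((¬p ∨ q) ∧ q) fails. ✗
Satisfying worlds: {w0, w1, w2}.

3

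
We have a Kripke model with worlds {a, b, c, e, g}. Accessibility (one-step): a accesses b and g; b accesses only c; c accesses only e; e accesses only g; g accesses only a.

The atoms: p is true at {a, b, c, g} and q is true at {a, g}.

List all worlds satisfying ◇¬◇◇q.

a: successors {b, g}; ¬◇◇q there: b:T, g:F. ✓
b: successors {c}; ¬◇◇q there: c:F. ✗
c: successors {e}; ¬◇◇q there: e:F. ✗
e: successors {g}; ¬◇◇q there: g:F. ✗
g: successors {a}; ¬◇◇q there: a:F. ✗

{a}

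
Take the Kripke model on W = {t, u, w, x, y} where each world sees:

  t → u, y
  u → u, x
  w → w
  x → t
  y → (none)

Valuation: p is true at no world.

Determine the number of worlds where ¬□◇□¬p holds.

t: □◇□¬p is F. ✓
u: □◇□¬p is T. ✗
w: □◇□¬p is T. ✗
x: □◇□¬p is T. ✗
y: □◇□¬p is T. ✗
Satisfying worlds: {t}.

1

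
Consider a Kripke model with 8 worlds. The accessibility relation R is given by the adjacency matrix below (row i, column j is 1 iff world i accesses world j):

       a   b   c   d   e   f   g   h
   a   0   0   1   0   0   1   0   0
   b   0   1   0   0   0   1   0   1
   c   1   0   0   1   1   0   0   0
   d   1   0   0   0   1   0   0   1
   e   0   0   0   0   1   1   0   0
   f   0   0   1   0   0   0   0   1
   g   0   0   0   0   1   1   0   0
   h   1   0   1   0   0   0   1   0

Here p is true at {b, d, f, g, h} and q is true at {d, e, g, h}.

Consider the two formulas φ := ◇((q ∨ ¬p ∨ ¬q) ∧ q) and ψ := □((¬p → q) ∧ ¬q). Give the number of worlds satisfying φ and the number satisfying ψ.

7 and 0

For ◇((q ∨ ¬p ∨ ¬q) ∧ q):
a: successors {c, f}; (q ∨ ¬p ∨ ¬q) ∧ q there: c:F, f:F. ✗
b: successors {b, f, h}; (q ∨ ¬p ∨ ¬q) ∧ q there: b:F, f:F, h:T. ✓
c: successors {a, d, e}; (q ∨ ¬p ∨ ¬q) ∧ q there: a:F, d:T, e:T. ✓
d: successors {a, e, h}; (q ∨ ¬p ∨ ¬q) ∧ q there: a:F, e:T, h:T. ✓
e: successors {e, f}; (q ∨ ¬p ∨ ¬q) ∧ q there: e:T, f:F. ✓
f: successors {c, h}; (q ∨ ¬p ∨ ¬q) ∧ q there: c:F, h:T. ✓
g: successors {e, f}; (q ∨ ¬p ∨ ¬q) ∧ q there: e:T, f:F. ✓
h: successors {a, c, g}; (q ∨ ¬p ∨ ¬q) ∧ q there: a:F, c:F, g:T. ✓
— 7 worlds.
For □((¬p → q) ∧ ¬q):
a: successors {c, f}; (¬p → q) ∧ ¬q there: c:F, f:T. ✗
b: successors {b, f, h}; (¬p → q) ∧ ¬q there: b:T, f:T, h:F. ✗
c: successors {a, d, e}; (¬p → q) ∧ ¬q there: a:F, d:F, e:F. ✗
d: successors {a, e, h}; (¬p → q) ∧ ¬q there: a:F, e:F, h:F. ✗
e: successors {e, f}; (¬p → q) ∧ ¬q there: e:F, f:T. ✗
f: successors {c, h}; (¬p → q) ∧ ¬q there: c:F, h:F. ✗
g: successors {e, f}; (¬p → q) ∧ ¬q there: e:F, f:T. ✗
h: successors {a, c, g}; (¬p → q) ∧ ¬q there: a:F, c:F, g:F. ✗
— 0 worlds.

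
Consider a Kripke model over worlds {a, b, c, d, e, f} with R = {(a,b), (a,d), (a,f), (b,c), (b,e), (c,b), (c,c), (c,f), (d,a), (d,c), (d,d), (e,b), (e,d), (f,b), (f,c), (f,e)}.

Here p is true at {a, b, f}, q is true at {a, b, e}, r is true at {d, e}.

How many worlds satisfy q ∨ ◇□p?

a: q is T, ◇□p is F. ✓
b: q is T, ◇□p is F. ✓
c: q is F, ◇□p is F. ✗
d: q is F, ◇□p is F. ✗
e: q is T, ◇□p is F. ✓
f: q is F, ◇□p is F. ✗
Satisfying worlds: {a, b, e}.

3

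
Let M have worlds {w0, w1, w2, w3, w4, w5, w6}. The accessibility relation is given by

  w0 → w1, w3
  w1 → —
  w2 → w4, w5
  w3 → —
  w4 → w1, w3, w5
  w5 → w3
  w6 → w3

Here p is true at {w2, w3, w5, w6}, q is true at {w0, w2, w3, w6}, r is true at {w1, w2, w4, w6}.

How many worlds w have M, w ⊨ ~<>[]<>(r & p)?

3

w0: <>[]<>(r & p) is T. ✗
w1: <>[]<>(r & p) is F. ✓
w2: <>[]<>(r & p) is F. ✓
w3: <>[]<>(r & p) is F. ✓
w4: <>[]<>(r & p) is T. ✗
w5: <>[]<>(r & p) is T. ✗
w6: <>[]<>(r & p) is T. ✗
Satisfying worlds: {w1, w2, w3}.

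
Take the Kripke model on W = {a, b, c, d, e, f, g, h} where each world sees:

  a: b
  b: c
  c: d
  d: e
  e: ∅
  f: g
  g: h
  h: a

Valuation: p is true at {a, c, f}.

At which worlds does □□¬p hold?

a: successors {b}; □¬p there: b:F. ✗
b: successors {c}; □¬p there: c:T. ✓
c: successors {d}; □¬p there: d:T. ✓
d: successors {e}; □¬p there: e:T. ✓
e: no successors, so □□¬p holds vacuously. ✓
f: successors {g}; □¬p there: g:T. ✓
g: successors {h}; □¬p there: h:F. ✗
h: successors {a}; □¬p there: a:T. ✓

{b, c, d, e, f, h}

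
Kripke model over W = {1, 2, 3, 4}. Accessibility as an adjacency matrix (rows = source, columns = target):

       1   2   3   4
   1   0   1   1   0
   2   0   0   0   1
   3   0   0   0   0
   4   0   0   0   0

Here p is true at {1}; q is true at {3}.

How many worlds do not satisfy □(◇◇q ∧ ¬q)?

1: successors {2, 3}; ◇◇q ∧ ¬q there: 2:F, 3:F. ✗
2: successors {4}; ◇◇q ∧ ¬q there: 4:F. ✗
3: no successors, so □(◇◇q ∧ ¬q) holds vacuously. ✓
4: no successors, so □(◇◇q ∧ ¬q) holds vacuously. ✓
Satisfying worlds: {3, 4}.
So □(◇◇q ∧ ¬q) fails at the other 2 worlds.

2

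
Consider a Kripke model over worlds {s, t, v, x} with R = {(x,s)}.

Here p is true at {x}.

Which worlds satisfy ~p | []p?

{s, t, v}

s: ~p is T, []p is T. ✓
t: ~p is T, []p is T. ✓
v: ~p is T, []p is T. ✓
x: ~p is F, []p is F. ✗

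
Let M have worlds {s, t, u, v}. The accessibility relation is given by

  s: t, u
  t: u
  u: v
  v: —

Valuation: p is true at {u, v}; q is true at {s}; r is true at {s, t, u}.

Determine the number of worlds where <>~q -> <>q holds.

s: <>~q is T, <>q is F. ✗
t: <>~q is T, <>q is F. ✗
u: <>~q is T, <>q is F. ✗
v: <>~q is F, <>q is F. ✓
Satisfying worlds: {v}.

1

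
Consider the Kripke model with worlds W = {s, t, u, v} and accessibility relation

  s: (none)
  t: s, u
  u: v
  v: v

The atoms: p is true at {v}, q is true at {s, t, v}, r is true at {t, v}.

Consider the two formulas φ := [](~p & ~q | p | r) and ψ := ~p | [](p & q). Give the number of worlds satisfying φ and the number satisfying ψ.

For [](~p & ~q | p | r):
s: no successors, so [](~p & ~q | p | r) holds vacuously. ✓
t: successors {s, u}; ~p & ~q | p | r there: s:F, u:T. ✗
u: successors {v}; ~p & ~q | p | r there: v:T. ✓
v: successors {v}; ~p & ~q | p | r there: v:T. ✓
— 3 worlds.
For ~p | [](p & q):
s: ~p is T, [](p & q) is T. ✓
t: ~p is T, [](p & q) is F. ✓
u: ~p is T, [](p & q) is T. ✓
v: ~p is F, [](p & q) is T. ✓
— 4 worlds.

3 and 4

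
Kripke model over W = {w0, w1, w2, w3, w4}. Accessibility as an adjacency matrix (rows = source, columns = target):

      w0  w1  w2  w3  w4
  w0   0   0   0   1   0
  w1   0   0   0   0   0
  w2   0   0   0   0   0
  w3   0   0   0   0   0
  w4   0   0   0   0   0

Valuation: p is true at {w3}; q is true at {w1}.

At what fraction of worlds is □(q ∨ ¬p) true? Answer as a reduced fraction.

4/5

w0: successors {w3}; q ∨ ¬p there: w3:F. ✗
w1: no successors, so □(q ∨ ¬p) holds vacuously. ✓
w2: no successors, so □(q ∨ ¬p) holds vacuously. ✓
w3: no successors, so □(q ∨ ¬p) holds vacuously. ✓
w4: no successors, so □(q ∨ ¬p) holds vacuously. ✓
That's 4 of 5 worlds, so 4/5.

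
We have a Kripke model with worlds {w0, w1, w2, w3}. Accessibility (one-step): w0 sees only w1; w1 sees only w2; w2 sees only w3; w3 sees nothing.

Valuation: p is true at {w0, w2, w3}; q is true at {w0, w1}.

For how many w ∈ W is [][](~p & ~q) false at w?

2

w0: successors {w1}; [](~p & ~q) there: w1:F. ✗
w1: successors {w2}; [](~p & ~q) there: w2:F. ✗
w2: successors {w3}; [](~p & ~q) there: w3:T. ✓
w3: no successors, so [][](~p & ~q) holds vacuously. ✓
Satisfying worlds: {w2, w3}.
So [][](~p & ~q) fails at the other 2 worlds.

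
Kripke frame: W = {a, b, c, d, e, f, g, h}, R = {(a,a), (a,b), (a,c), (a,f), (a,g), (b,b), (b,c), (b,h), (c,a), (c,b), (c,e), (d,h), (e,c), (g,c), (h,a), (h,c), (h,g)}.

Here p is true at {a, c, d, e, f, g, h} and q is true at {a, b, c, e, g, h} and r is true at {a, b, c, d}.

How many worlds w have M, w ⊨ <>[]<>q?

a: successors {a, b, c, f, g}; []<>q there: a:F, b:T, c:T, f:T, g:T. ✓
b: successors {b, c, h}; []<>q there: b:T, c:T, h:T. ✓
c: successors {a, b, e}; []<>q there: a:F, b:T, e:T. ✓
d: successors {h}; []<>q there: h:T. ✓
e: successors {c}; []<>q there: c:T. ✓
f: no successors, so <>[]<>q fails. ✗
g: successors {c}; []<>q there: c:T. ✓
h: successors {a, c, g}; []<>q there: a:F, c:T, g:T. ✓
Satisfying worlds: {a, b, c, d, e, g, h}.

7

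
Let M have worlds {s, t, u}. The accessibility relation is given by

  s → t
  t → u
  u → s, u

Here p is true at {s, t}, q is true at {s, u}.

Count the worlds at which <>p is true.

s: successors {t}; p there: t:T. ✓
t: successors {u}; p there: u:F. ✗
u: successors {s, u}; p there: s:T, u:F. ✓
Satisfying worlds: {s, u}.

2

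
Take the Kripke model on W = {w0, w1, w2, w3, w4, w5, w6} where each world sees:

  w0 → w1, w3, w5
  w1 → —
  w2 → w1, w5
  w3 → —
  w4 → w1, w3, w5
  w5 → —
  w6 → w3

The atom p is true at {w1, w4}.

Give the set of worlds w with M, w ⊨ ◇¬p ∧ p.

{w4}

w0: ◇¬p is T, p is F. ✗
w1: ◇¬p is F, p is T. ✗
w2: ◇¬p is T, p is F. ✗
w3: ◇¬p is F, p is F. ✗
w4: ◇¬p is T, p is T. ✓
w5: ◇¬p is F, p is F. ✗
w6: ◇¬p is T, p is F. ✗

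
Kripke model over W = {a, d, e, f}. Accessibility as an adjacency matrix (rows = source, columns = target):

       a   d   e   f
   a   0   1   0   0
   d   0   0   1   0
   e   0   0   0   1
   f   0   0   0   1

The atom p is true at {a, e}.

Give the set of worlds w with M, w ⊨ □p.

a: successors {d}; p there: d:F. ✗
d: successors {e}; p there: e:T. ✓
e: successors {f}; p there: f:F. ✗
f: successors {f}; p there: f:F. ✗

{d}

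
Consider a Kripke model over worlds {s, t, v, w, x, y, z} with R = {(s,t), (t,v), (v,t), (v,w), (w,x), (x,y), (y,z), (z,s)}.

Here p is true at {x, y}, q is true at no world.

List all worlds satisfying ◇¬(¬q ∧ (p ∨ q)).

s: successors {t}; ¬(¬q ∧ (p ∨ q)) there: t:T. ✓
t: successors {v}; ¬(¬q ∧ (p ∨ q)) there: v:T. ✓
v: successors {t, w}; ¬(¬q ∧ (p ∨ q)) there: t:T, w:T. ✓
w: successors {x}; ¬(¬q ∧ (p ∨ q)) there: x:F. ✗
x: successors {y}; ¬(¬q ∧ (p ∨ q)) there: y:F. ✗
y: successors {z}; ¬(¬q ∧ (p ∨ q)) there: z:T. ✓
z: successors {s}; ¬(¬q ∧ (p ∨ q)) there: s:T. ✓

{s, t, v, y, z}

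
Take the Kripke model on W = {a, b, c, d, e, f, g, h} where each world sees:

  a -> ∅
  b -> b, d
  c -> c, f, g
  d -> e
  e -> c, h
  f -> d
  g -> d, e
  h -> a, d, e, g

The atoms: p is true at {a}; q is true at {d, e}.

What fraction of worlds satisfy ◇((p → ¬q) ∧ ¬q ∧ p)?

1/8

a: no successors, so ◇((p → ¬q) ∧ ¬q ∧ p) fails. ✗
b: successors {b, d}; (p → ¬q) ∧ ¬q ∧ p there: b:F, d:F. ✗
c: successors {c, f, g}; (p → ¬q) ∧ ¬q ∧ p there: c:F, f:F, g:F. ✗
d: successors {e}; (p → ¬q) ∧ ¬q ∧ p there: e:F. ✗
e: successors {c, h}; (p → ¬q) ∧ ¬q ∧ p there: c:F, h:F. ✗
f: successors {d}; (p → ¬q) ∧ ¬q ∧ p there: d:F. ✗
g: successors {d, e}; (p → ¬q) ∧ ¬q ∧ p there: d:F, e:F. ✗
h: successors {a, d, e, g}; (p → ¬q) ∧ ¬q ∧ p there: a:T, d:F, e:F, g:F. ✓
That's 1 of 8 worlds, so 1/8.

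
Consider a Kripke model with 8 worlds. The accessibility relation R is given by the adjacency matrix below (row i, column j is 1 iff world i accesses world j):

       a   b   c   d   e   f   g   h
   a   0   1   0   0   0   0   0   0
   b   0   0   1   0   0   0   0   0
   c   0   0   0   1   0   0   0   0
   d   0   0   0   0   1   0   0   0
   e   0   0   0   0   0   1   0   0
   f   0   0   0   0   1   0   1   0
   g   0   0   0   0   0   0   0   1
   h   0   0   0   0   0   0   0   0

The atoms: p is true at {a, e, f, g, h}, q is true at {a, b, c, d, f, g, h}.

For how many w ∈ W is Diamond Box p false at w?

3

a: successors {b}; Box p there: b:F. ✗
b: successors {c}; Box p there: c:F. ✗
c: successors {d}; Box p there: d:T. ✓
d: successors {e}; Box p there: e:T. ✓
e: successors {f}; Box p there: f:T. ✓
f: successors {e, g}; Box p there: e:T, g:T. ✓
g: successors {h}; Box p there: h:T. ✓
h: no successors, so Diamond Box p fails. ✗
Satisfying worlds: {c, d, e, f, g}.
So Diamond Box p fails at the other 3 worlds.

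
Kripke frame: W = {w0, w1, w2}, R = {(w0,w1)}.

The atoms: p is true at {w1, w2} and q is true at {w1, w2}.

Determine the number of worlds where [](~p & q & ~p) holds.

w0: successors {w1}; ~p & q & ~p there: w1:F. ✗
w1: no successors, so [](~p & q & ~p) holds vacuously. ✓
w2: no successors, so [](~p & q & ~p) holds vacuously. ✓
Satisfying worlds: {w1, w2}.

2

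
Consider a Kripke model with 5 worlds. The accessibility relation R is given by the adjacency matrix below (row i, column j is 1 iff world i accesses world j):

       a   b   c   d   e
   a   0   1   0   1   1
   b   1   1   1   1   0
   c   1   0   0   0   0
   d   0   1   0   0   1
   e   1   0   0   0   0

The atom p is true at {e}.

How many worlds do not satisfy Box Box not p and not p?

4

a: Box Box not p is F, not p is T. ✗
b: Box Box not p is F, not p is T. ✗
c: Box Box not p is F, not p is T. ✗
d: Box Box not p is T, not p is T. ✓
e: Box Box not p is F, not p is F. ✗
Satisfying worlds: {d}.
So Box Box not p and not p fails at the other 4 worlds.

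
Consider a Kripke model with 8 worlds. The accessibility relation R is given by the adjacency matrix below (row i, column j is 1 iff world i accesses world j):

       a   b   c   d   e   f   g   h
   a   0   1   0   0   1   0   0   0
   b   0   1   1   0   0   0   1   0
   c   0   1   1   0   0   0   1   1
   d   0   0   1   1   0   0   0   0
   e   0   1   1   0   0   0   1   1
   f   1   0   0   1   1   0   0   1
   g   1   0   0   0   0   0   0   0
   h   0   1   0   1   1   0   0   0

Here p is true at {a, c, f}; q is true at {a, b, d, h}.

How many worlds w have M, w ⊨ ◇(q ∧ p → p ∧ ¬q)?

7

a: successors {b, e}; q ∧ p → p ∧ ¬q there: b:T, e:T. ✓
b: successors {b, c, g}; q ∧ p → p ∧ ¬q there: b:T, c:T, g:T. ✓
c: successors {b, c, g, h}; q ∧ p → p ∧ ¬q there: b:T, c:T, g:T, h:T. ✓
d: successors {c, d}; q ∧ p → p ∧ ¬q there: c:T, d:T. ✓
e: successors {b, c, g, h}; q ∧ p → p ∧ ¬q there: b:T, c:T, g:T, h:T. ✓
f: successors {a, d, e, h}; q ∧ p → p ∧ ¬q there: a:F, d:T, e:T, h:T. ✓
g: successors {a}; q ∧ p → p ∧ ¬q there: a:F. ✗
h: successors {b, d, e}; q ∧ p → p ∧ ¬q there: b:T, d:T, e:T. ✓
Satisfying worlds: {a, b, c, d, e, f, h}.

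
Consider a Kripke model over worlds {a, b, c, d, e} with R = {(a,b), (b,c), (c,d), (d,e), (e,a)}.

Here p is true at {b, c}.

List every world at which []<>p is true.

{a, e}

a: successors {b}; <>p there: b:T. ✓
b: successors {c}; <>p there: c:F. ✗
c: successors {d}; <>p there: d:F. ✗
d: successors {e}; <>p there: e:F. ✗
e: successors {a}; <>p there: a:T. ✓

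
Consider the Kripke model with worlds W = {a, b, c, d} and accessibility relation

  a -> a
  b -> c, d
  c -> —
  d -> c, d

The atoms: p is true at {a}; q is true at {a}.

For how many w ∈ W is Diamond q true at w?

1

a: successors {a}; q there: a:T. ✓
b: successors {c, d}; q there: c:F, d:F. ✗
c: no successors, so Diamond q fails. ✗
d: successors {c, d}; q there: c:F, d:F. ✗
Satisfying worlds: {a}.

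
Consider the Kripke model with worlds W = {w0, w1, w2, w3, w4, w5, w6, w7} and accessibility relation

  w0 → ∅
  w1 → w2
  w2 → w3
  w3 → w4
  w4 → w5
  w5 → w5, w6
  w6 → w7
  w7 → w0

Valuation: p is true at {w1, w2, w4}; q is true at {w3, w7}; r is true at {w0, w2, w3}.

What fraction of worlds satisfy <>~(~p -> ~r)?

1/4

w0: no successors, so <>~(~p -> ~r) fails. ✗
w1: successors {w2}; ~(~p -> ~r) there: w2:F. ✗
w2: successors {w3}; ~(~p -> ~r) there: w3:T. ✓
w3: successors {w4}; ~(~p -> ~r) there: w4:F. ✗
w4: successors {w5}; ~(~p -> ~r) there: w5:F. ✗
w5: successors {w5, w6}; ~(~p -> ~r) there: w5:F, w6:F. ✗
w6: successors {w7}; ~(~p -> ~r) there: w7:F. ✗
w7: successors {w0}; ~(~p -> ~r) there: w0:T. ✓
That's 2 of 8 worlds, so 2/8 = 1/4.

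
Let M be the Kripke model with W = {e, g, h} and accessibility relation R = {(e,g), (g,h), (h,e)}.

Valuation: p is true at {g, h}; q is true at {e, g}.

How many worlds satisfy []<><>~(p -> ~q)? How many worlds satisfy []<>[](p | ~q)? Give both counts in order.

For []<><>~(p -> ~q):
e: successors {g}; <><>~(p -> ~q) there: g:F. ✗
g: successors {h}; <><>~(p -> ~q) there: h:T. ✓
h: successors {e}; <><>~(p -> ~q) there: e:F. ✗
— 1 world.
For []<>[](p | ~q):
e: successors {g}; <>[](p | ~q) there: g:F. ✗
g: successors {h}; <>[](p | ~q) there: h:T. ✓
h: successors {e}; <>[](p | ~q) there: e:T. ✓
— 2 worlds.

1 and 2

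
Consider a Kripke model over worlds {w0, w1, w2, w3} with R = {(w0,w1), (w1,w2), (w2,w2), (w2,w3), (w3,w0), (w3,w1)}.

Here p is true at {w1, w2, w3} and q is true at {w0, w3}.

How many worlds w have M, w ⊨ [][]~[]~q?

w0: successors {w1}; []~[]~q there: w1:T. ✓
w1: successors {w2}; []~[]~q there: w2:T. ✓
w2: successors {w2, w3}; []~[]~q there: w2:T, w3:F. ✗
w3: successors {w0, w1}; []~[]~q there: w0:F, w1:T. ✗
Satisfying worlds: {w0, w1}.

2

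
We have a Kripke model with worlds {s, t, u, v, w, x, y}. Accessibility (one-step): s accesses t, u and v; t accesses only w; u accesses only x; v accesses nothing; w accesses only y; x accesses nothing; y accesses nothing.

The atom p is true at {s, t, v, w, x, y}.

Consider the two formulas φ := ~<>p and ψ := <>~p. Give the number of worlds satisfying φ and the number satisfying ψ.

For ~<>p:
s: <>p is T. ✗
t: <>p is T. ✗
u: <>p is T. ✗
v: <>p is F. ✓
w: <>p is T. ✗
x: <>p is F. ✓
y: <>p is F. ✓
— 3 worlds.
For <>~p:
s: successors {t, u, v}; ~p there: t:F, u:T, v:F. ✓
t: successors {w}; ~p there: w:F. ✗
u: successors {x}; ~p there: x:F. ✗
v: no successors, so <>~p fails. ✗
w: successors {y}; ~p there: y:F. ✗
x: no successors, so <>~p fails. ✗
y: no successors, so <>~p fails. ✗
— 1 world.

3 and 1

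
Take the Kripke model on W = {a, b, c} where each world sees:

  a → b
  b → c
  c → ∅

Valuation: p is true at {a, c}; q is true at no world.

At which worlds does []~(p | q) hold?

{a, c}

a: successors {b}; ~(p | q) there: b:T. ✓
b: successors {c}; ~(p | q) there: c:F. ✗
c: no successors, so []~(p | q) holds vacuously. ✓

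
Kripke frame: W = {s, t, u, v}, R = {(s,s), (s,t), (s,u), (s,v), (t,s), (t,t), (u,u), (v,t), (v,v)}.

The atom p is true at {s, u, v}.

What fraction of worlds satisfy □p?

1/4

s: successors {s, t, u, v}; p there: s:T, t:F, u:T, v:T. ✗
t: successors {s, t}; p there: s:T, t:F. ✗
u: successors {u}; p there: u:T. ✓
v: successors {t, v}; p there: t:F, v:T. ✗
That's 1 of 4 worlds, so 1/4.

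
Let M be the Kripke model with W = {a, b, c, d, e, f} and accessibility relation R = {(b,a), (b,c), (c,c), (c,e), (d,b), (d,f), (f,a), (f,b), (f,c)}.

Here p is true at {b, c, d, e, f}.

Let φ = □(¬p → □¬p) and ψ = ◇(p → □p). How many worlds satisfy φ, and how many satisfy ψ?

For □(¬p → □¬p):
a: no successors, so □(¬p → □¬p) holds vacuously. ✓
b: successors {a, c}; ¬p → □¬p there: a:T, c:T. ✓
c: successors {c, e}; ¬p → □¬p there: c:T, e:T. ✓
d: successors {b, f}; ¬p → □¬p there: b:T, f:T. ✓
e: no successors, so □(¬p → □¬p) holds vacuously. ✓
f: successors {a, b, c}; ¬p → □¬p there: a:T, b:T, c:T. ✓
— 6 worlds.
For ◇(p → □p):
a: no successors, so ◇(p → □p) fails. ✗
b: successors {a, c}; p → □p there: a:T, c:T. ✓
c: successors {c, e}; p → □p there: c:T, e:T. ✓
d: successors {b, f}; p → □p there: b:F, f:F. ✗
e: no successors, so ◇(p → □p) fails. ✗
f: successors {a, b, c}; p → □p there: a:T, b:F, c:T. ✓
— 3 worlds.

6 and 3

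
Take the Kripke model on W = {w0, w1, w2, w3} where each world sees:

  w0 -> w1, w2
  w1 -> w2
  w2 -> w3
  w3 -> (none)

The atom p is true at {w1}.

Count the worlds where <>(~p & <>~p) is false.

w0: successors {w1, w2}; ~p & <>~p there: w1:F, w2:T. ✓
w1: successors {w2}; ~p & <>~p there: w2:T. ✓
w2: successors {w3}; ~p & <>~p there: w3:F. ✗
w3: no successors, so <>(~p & <>~p) fails. ✗
Satisfying worlds: {w0, w1}.
So <>(~p & <>~p) fails at the other 2 worlds.

2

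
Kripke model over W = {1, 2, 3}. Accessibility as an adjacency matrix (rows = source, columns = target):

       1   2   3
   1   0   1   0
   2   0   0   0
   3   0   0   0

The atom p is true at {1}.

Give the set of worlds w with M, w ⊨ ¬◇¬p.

{2, 3}

1: ◇¬p is T. ✗
2: ◇¬p is F. ✓
3: ◇¬p is F. ✓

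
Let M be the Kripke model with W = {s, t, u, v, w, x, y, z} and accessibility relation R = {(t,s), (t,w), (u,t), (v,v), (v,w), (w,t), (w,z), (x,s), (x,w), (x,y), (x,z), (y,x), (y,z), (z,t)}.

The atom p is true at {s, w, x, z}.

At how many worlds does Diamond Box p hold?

5

s: no successors, so Diamond Box p fails. ✗
t: successors {s, w}; Box p there: s:T, w:F. ✓
u: successors {t}; Box p there: t:T. ✓
v: successors {v, w}; Box p there: v:F, w:F. ✗
w: successors {t, z}; Box p there: t:T, z:F. ✓
x: successors {s, w, y, z}; Box p there: s:T, w:F, y:T, z:F. ✓
y: successors {x, z}; Box p there: x:F, z:F. ✗
z: successors {t}; Box p there: t:T. ✓
Satisfying worlds: {t, u, w, x, z}.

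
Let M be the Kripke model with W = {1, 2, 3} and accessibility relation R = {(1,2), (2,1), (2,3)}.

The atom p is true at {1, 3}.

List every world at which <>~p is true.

1: successors {2}; ~p there: 2:T. ✓
2: successors {1, 3}; ~p there: 1:F, 3:F. ✗
3: no successors, so <>~p fails. ✗

{1}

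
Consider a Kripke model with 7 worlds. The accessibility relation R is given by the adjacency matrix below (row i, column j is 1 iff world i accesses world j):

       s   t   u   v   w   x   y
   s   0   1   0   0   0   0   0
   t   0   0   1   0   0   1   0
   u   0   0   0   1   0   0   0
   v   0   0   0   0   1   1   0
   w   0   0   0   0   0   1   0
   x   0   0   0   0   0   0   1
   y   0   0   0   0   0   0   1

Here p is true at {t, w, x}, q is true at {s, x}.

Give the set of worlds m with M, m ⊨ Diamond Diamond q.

{s, u, v}

s: successors {t}; Diamond q there: t:T. ✓
t: successors {u, x}; Diamond q there: u:F, x:F. ✗
u: successors {v}; Diamond q there: v:T. ✓
v: successors {w, x}; Diamond q there: w:T, x:F. ✓
w: successors {x}; Diamond q there: x:F. ✗
x: successors {y}; Diamond q there: y:F. ✗
y: successors {y}; Diamond q there: y:F. ✗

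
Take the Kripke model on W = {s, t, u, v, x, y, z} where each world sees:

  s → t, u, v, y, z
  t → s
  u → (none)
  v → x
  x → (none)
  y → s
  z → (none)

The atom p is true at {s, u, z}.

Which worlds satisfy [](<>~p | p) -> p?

s: [](<>~p | p) is F, p is T. ✓
t: [](<>~p | p) is T, p is F. ✗
u: [](<>~p | p) is T, p is T. ✓
v: [](<>~p | p) is F, p is F. ✓
x: [](<>~p | p) is T, p is F. ✗
y: [](<>~p | p) is T, p is F. ✗
z: [](<>~p | p) is T, p is T. ✓

{s, u, v, z}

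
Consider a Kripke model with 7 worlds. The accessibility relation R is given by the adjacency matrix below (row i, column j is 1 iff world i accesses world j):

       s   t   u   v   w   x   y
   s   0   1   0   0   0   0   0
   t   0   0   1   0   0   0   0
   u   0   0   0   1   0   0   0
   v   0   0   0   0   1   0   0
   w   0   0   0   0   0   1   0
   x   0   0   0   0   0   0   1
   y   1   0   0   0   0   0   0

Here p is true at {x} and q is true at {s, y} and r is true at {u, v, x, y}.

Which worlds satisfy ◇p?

s: successors {t}; p there: t:F. ✗
t: successors {u}; p there: u:F. ✗
u: successors {v}; p there: v:F. ✗
v: successors {w}; p there: w:F. ✗
w: successors {x}; p there: x:T. ✓
x: successors {y}; p there: y:F. ✗
y: successors {s}; p there: s:F. ✗

{w}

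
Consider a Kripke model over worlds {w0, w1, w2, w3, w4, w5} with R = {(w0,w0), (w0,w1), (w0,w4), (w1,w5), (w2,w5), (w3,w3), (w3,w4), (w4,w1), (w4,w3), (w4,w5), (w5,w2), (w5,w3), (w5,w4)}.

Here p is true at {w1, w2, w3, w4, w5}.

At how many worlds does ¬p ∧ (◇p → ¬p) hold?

w0: ¬p is T, ◇p → ¬p is T. ✓
w1: ¬p is F, ◇p → ¬p is F. ✗
w2: ¬p is F, ◇p → ¬p is F. ✗
w3: ¬p is F, ◇p → ¬p is F. ✗
w4: ¬p is F, ◇p → ¬p is F. ✗
w5: ¬p is F, ◇p → ¬p is F. ✗
Satisfying worlds: {w0}.

1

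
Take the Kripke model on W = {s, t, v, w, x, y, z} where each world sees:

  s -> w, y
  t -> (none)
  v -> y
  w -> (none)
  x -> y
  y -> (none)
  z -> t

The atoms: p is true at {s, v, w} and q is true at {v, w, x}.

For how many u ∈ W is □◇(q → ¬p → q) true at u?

s: successors {w, y}; ◇(q → ¬p → q) there: w:F, y:F. ✗
t: no successors, so □◇(q → ¬p → q) holds vacuously. ✓
v: successors {y}; ◇(q → ¬p → q) there: y:F. ✗
w: no successors, so □◇(q → ¬p → q) holds vacuously. ✓
x: successors {y}; ◇(q → ¬p → q) there: y:F. ✗
y: no successors, so □◇(q → ¬p → q) holds vacuously. ✓
z: successors {t}; ◇(q → ¬p → q) there: t:F. ✗
Satisfying worlds: {t, w, y}.

3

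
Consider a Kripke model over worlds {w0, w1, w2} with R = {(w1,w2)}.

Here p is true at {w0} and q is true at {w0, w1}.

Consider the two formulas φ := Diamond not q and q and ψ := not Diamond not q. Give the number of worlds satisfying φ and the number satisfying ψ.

1 and 2

For Diamond not q and q:
w0: Diamond not q is F, q is T. ✗
w1: Diamond not q is T, q is T. ✓
w2: Diamond not q is F, q is F. ✗
— 1 world.
For not Diamond not q:
w0: Diamond not q is F. ✓
w1: Diamond not q is T. ✗
w2: Diamond not q is F. ✓
— 2 worlds.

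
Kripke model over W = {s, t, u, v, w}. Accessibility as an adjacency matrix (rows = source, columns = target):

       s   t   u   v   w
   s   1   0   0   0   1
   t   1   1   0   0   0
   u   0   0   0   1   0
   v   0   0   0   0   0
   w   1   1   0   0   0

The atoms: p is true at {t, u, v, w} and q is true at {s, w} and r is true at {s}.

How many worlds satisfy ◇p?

s: successors {s, w}; p there: s:F, w:T. ✓
t: successors {s, t}; p there: s:F, t:T. ✓
u: successors {v}; p there: v:T. ✓
v: no successors, so ◇p fails. ✗
w: successors {s, t}; p there: s:F, t:T. ✓
Satisfying worlds: {s, t, u, w}.

4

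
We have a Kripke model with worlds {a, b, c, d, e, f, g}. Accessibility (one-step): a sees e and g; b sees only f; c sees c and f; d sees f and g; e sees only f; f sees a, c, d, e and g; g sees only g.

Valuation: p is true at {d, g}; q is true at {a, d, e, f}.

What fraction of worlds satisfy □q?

2/7

a: successors {e, g}; q there: e:T, g:F. ✗
b: successors {f}; q there: f:T. ✓
c: successors {c, f}; q there: c:F, f:T. ✗
d: successors {f, g}; q there: f:T, g:F. ✗
e: successors {f}; q there: f:T. ✓
f: successors {a, c, d, e, g}; q there: a:T, c:F, d:T, e:T, g:F. ✗
g: successors {g}; q there: g:F. ✗
That's 2 of 7 worlds, so 2/7.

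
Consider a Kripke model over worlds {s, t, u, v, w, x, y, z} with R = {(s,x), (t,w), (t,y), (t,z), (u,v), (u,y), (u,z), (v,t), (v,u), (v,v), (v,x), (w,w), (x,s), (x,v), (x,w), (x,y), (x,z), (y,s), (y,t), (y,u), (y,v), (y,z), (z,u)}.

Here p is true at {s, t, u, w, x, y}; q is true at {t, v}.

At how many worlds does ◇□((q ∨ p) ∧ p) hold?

s: successors {x}; □((q ∨ p) ∧ p) there: x:F. ✗
t: successors {w, y, z}; □((q ∨ p) ∧ p) there: w:T, y:F, z:T. ✓
u: successors {v, y, z}; □((q ∨ p) ∧ p) there: v:F, y:F, z:T. ✓
v: successors {t, u, v, x}; □((q ∨ p) ∧ p) there: t:F, u:F, v:F, x:F. ✗
w: successors {w}; □((q ∨ p) ∧ p) there: w:T. ✓
x: successors {s, v, w, y, z}; □((q ∨ p) ∧ p) there: s:T, v:F, w:T, y:F, z:T. ✓
y: successors {s, t, u, v, z}; □((q ∨ p) ∧ p) there: s:T, t:F, u:F, v:F, z:T. ✓
z: successors {u}; □((q ∨ p) ∧ p) there: u:F. ✗
Satisfying worlds: {t, u, w, x, y}.

5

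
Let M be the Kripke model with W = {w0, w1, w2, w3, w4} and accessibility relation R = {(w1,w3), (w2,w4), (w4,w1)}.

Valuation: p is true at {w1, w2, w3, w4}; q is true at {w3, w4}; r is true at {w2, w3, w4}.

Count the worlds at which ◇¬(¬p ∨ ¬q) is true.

2

w0: no successors, so ◇¬(¬p ∨ ¬q) fails. ✗
w1: successors {w3}; ¬(¬p ∨ ¬q) there: w3:T. ✓
w2: successors {w4}; ¬(¬p ∨ ¬q) there: w4:T. ✓
w3: no successors, so ◇¬(¬p ∨ ¬q) fails. ✗
w4: successors {w1}; ¬(¬p ∨ ¬q) there: w1:F. ✗
Satisfying worlds: {w1, w2}.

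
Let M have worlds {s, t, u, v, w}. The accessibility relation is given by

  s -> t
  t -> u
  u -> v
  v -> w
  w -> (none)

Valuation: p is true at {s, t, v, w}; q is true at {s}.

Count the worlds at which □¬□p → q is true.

4

s: □¬□p is T, q is T. ✓
t: □¬□p is F, q is F. ✓
u: □¬□p is F, q is F. ✓
v: □¬□p is F, q is F. ✓
w: □¬□p is T, q is F. ✗
Satisfying worlds: {s, t, u, v}.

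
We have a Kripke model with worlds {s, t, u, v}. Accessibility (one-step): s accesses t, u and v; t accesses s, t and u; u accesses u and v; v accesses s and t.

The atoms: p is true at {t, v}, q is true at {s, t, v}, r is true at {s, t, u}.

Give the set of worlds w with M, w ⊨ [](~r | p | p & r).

∅

s: successors {t, u, v}; ~r | p | p & r there: t:T, u:F, v:T. ✗
t: successors {s, t, u}; ~r | p | p & r there: s:F, t:T, u:F. ✗
u: successors {u, v}; ~r | p | p & r there: u:F, v:T. ✗
v: successors {s, t}; ~r | p | p & r there: s:F, t:T. ✗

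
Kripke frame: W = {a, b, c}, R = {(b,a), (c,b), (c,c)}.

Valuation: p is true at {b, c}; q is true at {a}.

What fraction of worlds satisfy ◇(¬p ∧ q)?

1/3

a: no successors, so ◇(¬p ∧ q) fails. ✗
b: successors {a}; ¬p ∧ q there: a:T. ✓
c: successors {b, c}; ¬p ∧ q there: b:F, c:F. ✗
That's 1 of 3 worlds, so 1/3.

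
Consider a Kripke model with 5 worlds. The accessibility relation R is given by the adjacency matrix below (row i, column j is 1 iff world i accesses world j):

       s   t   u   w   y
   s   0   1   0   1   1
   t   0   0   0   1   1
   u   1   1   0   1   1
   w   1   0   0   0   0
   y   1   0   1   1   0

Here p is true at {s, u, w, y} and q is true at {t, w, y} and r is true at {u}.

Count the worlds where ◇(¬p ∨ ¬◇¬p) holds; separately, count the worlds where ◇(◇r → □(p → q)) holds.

For ◇(¬p ∨ ¬◇¬p):
s: successors {t, w, y}; ¬p ∨ ¬◇¬p there: t:T, w:T, y:T. ✓
t: successors {w, y}; ¬p ∨ ¬◇¬p there: w:T, y:T. ✓
u: successors {s, t, w, y}; ¬p ∨ ¬◇¬p there: s:F, t:T, w:T, y:T. ✓
w: successors {s}; ¬p ∨ ¬◇¬p there: s:F. ✗
y: successors {s, u, w}; ¬p ∨ ¬◇¬p there: s:F, u:F, w:T. ✓
— 4 worlds.
For ◇(◇r → □(p → q)):
s: successors {t, w, y}; ◇r → □(p → q) there: t:T, w:T, y:F. ✓
t: successors {w, y}; ◇r → □(p → q) there: w:T, y:F. ✓
u: successors {s, t, w, y}; ◇r → □(p → q) there: s:T, t:T, w:T, y:F. ✓
w: successors {s}; ◇r → □(p → q) there: s:T. ✓
y: successors {s, u, w}; ◇r → □(p → q) there: s:T, u:T, w:T. ✓
— 5 worlds.

4 and 5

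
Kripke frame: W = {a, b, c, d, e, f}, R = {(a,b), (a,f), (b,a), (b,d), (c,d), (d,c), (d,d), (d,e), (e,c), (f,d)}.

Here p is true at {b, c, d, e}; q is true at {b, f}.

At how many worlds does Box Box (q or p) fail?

a: successors {b, f}; Box (q or p) there: b:F, f:T. ✗
b: successors {a, d}; Box (q or p) there: a:T, d:T. ✓
c: successors {d}; Box (q or p) there: d:T. ✓
d: successors {c, d, e}; Box (q or p) there: c:T, d:T, e:T. ✓
e: successors {c}; Box (q or p) there: c:T. ✓
f: successors {d}; Box (q or p) there: d:T. ✓
Satisfying worlds: {b, c, d, e, f}.
So Box Box (q or p) fails at the other 1 world.

1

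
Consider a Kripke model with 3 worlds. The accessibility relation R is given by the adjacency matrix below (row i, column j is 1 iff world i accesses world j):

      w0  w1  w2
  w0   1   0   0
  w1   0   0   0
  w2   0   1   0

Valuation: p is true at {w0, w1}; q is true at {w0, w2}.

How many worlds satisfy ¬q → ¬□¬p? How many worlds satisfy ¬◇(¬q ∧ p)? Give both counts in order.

For ¬q → ¬□¬p:
w0: ¬q is F, ¬□¬p is T. ✓
w1: ¬q is T, ¬□¬p is F. ✗
w2: ¬q is F, ¬□¬p is T. ✓
— 2 worlds.
For ¬◇(¬q ∧ p):
w0: ◇(¬q ∧ p) is F. ✓
w1: ◇(¬q ∧ p) is F. ✓
w2: ◇(¬q ∧ p) is T. ✗
— 2 worlds.

2 and 2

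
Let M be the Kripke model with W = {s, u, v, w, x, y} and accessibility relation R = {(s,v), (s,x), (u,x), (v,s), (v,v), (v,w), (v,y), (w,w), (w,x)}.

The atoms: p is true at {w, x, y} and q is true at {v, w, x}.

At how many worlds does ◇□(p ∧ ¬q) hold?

4

s: successors {v, x}; □(p ∧ ¬q) there: v:F, x:T. ✓
u: successors {x}; □(p ∧ ¬q) there: x:T. ✓
v: successors {s, v, w, y}; □(p ∧ ¬q) there: s:F, v:F, w:F, y:T. ✓
w: successors {w, x}; □(p ∧ ¬q) there: w:F, x:T. ✓
x: no successors, so ◇□(p ∧ ¬q) fails. ✗
y: no successors, so ◇□(p ∧ ¬q) fails. ✗
Satisfying worlds: {s, u, v, w}.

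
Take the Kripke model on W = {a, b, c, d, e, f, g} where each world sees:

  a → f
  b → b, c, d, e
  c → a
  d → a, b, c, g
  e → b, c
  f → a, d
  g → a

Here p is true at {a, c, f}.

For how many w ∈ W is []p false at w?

4

a: successors {f}; p there: f:T. ✓
b: successors {b, c, d, e}; p there: b:F, c:T, d:F, e:F. ✗
c: successors {a}; p there: a:T. ✓
d: successors {a, b, c, g}; p there: a:T, b:F, c:T, g:F. ✗
e: successors {b, c}; p there: b:F, c:T. ✗
f: successors {a, d}; p there: a:T, d:F. ✗
g: successors {a}; p there: a:T. ✓
Satisfying worlds: {a, c, g}.
So []p fails at the other 4 worlds.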